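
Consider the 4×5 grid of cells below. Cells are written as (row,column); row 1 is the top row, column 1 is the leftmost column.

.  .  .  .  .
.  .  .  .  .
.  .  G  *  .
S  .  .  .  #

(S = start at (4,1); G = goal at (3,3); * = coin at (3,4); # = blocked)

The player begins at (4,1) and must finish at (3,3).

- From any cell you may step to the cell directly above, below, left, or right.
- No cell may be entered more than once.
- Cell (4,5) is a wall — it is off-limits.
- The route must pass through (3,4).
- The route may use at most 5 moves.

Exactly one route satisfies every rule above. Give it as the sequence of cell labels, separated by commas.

The budget equals the shortest possible length, so every move has to be on a shortest route through the required cells.
Route from (4,1): 3× right (reaching (4,4)), up to (3,4), left to (3,3) — 5 moves in all.
Check: all required cells visited; 5 ≤ 5 moves.

(4,1), (4,2), (4,3), (4,4), (3,4), (3,3)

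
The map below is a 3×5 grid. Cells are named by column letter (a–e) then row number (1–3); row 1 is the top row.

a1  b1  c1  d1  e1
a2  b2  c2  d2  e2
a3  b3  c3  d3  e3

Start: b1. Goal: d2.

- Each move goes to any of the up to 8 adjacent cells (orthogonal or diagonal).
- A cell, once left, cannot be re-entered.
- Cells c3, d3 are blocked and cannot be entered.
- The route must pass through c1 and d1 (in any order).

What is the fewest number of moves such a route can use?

Any route passes through c1 and d1 in some order between b1 and d2. Summing Chebyshev distances along each leg and taking the cheapest ordering (b1 → c1 → d1 → d2) gives a lower bound of 1 + 1 + 1 = 3 moves.
A route of 3 moves achieves this: b1 → c1 → d1 → d2.
Since 3 matches the lower bound, it is optimal.

3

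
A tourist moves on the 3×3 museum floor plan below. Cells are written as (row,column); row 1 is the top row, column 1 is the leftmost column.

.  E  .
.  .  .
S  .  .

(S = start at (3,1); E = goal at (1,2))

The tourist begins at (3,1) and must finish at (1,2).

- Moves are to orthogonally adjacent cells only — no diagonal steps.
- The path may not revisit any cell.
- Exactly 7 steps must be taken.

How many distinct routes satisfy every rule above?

2

Need simple routes of exactly 7 moves from (3,1) to (1,2) (Manhattan distance 3, so 2 moves are spent on a detour and 2 undoing it).
Enumerating: (3,1) (2,1) (2,2) (3,2) (3,3) (2,3) (1,3) (1,2) | (3,1) (3,2) (3,3) (2,3) (2,2) (2,1) (1,1) (1,2).
That gives 2 routes.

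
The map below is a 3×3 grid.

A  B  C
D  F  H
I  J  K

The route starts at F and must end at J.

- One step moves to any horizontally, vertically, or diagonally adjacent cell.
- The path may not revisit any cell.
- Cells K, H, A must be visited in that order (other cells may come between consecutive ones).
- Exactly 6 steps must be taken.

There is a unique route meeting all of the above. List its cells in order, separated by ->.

The waypoints must appear in the order K, H, A, with no cell reused.
Route from F: down-right to K, up to H, up-left to B, left to A, down to D, down-right to J — 6 moves in all.
Check: order respected (K at step 1, H at step 2, A at step 4); 6 moves as required.

F -> K -> H -> B -> A -> D -> J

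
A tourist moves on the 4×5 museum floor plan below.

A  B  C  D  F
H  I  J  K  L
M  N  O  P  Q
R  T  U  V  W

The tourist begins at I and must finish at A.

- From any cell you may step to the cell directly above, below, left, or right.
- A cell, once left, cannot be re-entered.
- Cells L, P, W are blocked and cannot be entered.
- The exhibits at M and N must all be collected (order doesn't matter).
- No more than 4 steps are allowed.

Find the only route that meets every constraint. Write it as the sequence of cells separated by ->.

Any route must reach M and N and still end at A within 4 moves, so the order of the required stops is forced.
Route from I: down 1 to N, left 1 to M, up 2 to A — 4 moves in all.
Check: all required cells visited; 4 ≤ 4 moves.

I -> N -> M -> H -> A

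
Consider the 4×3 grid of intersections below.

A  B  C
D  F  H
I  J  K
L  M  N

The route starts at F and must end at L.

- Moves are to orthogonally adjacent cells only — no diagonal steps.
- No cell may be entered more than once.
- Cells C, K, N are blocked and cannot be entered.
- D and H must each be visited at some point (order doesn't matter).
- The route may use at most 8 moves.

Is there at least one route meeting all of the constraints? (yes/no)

H must be visited but has only one open neighbour (F), and it is neither the start nor the goal — the route would have to enter and leave through F, re-entering it.

no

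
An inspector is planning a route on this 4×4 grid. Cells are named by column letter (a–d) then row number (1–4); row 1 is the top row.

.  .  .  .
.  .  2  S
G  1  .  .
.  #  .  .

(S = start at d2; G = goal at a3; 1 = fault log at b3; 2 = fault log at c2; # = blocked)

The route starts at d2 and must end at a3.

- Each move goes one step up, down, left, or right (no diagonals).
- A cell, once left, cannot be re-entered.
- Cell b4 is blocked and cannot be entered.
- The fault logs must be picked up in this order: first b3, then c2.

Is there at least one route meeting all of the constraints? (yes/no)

yes

One route that works: d2 → d3 → c3 → b3 → b2 → c2 → c1 → b1 → a1 → a2 → a3.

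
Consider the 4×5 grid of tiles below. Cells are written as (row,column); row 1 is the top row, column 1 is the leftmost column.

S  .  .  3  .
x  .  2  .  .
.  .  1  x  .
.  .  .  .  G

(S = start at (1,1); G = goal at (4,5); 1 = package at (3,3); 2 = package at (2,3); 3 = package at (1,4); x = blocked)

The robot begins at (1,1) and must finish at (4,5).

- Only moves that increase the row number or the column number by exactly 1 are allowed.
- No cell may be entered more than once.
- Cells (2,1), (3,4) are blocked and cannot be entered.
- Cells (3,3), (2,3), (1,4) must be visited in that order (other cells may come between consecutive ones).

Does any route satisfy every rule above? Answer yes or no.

no

(2,3) lies above (3,3), so going from (3,3) to (2,3) would need an upward move — but moves only go right/down, so (3,3) cannot be visited before (2,3).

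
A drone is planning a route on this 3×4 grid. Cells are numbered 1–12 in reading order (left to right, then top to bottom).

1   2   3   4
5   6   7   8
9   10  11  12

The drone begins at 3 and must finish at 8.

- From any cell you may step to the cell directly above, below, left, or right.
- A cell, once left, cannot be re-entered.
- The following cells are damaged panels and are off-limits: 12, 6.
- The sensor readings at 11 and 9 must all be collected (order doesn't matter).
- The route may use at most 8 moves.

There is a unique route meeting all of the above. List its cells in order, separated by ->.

Any route must reach 11 and 9 and still end at 8 within 8 moves, so the order of the required stops is forced.
Route from 3: 2× left (reaching 1), 2× down (reaching 9), 2× right (reaching 11), up to 7, right to 8 — 8 moves in all.
Check: all required cells visited; 8 ≤ 8 moves.

3 -> 2 -> 1 -> 5 -> 9 -> 10 -> 11 -> 7 -> 8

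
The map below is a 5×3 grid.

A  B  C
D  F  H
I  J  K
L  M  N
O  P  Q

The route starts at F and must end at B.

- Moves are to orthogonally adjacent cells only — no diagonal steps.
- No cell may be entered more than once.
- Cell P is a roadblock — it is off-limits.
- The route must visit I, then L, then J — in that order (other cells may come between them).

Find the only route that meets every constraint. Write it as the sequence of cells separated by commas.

F, D, I, L, M, J, K, H, C, B

The waypoints must appear in the order I, L, J, with no cell reused.
Route from F: left 1 to D, down 2 to L, right 1 to M, up 1 to J, right 1 to K, up 2 to C, left 1 to B — 9 moves in all.
Check: order respected (I at step 2, L at step 3, J at step 5).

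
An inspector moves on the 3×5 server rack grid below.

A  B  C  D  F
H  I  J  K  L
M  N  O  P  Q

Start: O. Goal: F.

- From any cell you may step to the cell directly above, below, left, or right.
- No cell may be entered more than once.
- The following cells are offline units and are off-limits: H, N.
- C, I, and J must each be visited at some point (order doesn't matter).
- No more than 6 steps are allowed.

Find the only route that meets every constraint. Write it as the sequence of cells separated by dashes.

O - J - I - B - C - D - F

The 6-move cap with required stops at C, I, J leaves no slack for detours.
Route from O: up to J, left to I, up to B, 3× right (reaching F) — 6 moves in all.
Check: all required cells visited; 6 ≤ 6 moves.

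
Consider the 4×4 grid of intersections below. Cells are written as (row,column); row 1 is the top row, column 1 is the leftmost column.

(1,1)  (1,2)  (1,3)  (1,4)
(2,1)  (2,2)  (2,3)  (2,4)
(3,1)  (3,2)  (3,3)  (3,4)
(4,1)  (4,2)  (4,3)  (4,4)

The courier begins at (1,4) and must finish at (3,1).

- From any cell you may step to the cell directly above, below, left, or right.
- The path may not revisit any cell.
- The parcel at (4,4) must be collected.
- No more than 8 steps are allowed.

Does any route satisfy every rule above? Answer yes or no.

yes

One route that works: (1,4) → (2,4) → (3,4) → (4,4) → (4,3) → (3,3) → (3,2) → (3,1).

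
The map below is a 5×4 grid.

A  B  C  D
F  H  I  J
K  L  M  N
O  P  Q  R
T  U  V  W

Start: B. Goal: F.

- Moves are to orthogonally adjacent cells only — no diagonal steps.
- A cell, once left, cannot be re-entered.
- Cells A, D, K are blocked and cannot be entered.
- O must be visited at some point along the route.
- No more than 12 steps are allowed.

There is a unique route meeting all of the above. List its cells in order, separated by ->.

The budget equals the shortest possible length, so every move has to be on a shortest route through the required cells.
Route from B: right 1 to C, down 4 to V, left 2 to T, up 1 to O, right 1 to P, up 2 to H, left 1 to F — 12 moves in all.
Check: all required cells visited; 12 ≤ 12 moves.

B -> C -> I -> M -> Q -> V -> U -> T -> O -> P -> L -> H -> F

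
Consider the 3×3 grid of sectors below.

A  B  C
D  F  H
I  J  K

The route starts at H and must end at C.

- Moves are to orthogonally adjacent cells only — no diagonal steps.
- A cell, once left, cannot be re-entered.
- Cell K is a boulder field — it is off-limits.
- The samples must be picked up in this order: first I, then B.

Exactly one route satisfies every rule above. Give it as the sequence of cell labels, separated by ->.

H -> F -> J -> I -> D -> A -> B -> C

The waypoints must appear in the order I, B, with no cell reused.
Route from H: left to F, down to J, left to I, 2× up (reaching A), 2× right (reaching C) — 7 moves in all.
Check: order respected (I at step 3, B at step 6).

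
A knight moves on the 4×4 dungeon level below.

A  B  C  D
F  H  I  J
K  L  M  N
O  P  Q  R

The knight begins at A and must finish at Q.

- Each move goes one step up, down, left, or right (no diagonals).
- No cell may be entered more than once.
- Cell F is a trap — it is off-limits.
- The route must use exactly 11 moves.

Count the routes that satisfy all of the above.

9

Need simple routes of exactly 11 moves from A to Q (Manhattan distance 5, so 3 moves are spent on a detour and 3 undoing it).
Branch systematically from the start, pruning whenever the remaining move budget drops below the Manhattan distance to Q or differs from it in parity. Every completion starts via B: 9.
That gives 9 routes.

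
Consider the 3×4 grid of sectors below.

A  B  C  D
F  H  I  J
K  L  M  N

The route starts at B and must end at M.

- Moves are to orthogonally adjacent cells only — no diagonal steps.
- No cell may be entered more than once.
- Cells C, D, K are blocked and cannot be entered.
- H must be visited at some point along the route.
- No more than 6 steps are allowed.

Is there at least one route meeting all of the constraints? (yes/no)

One route that works: B → H → L → M.

yes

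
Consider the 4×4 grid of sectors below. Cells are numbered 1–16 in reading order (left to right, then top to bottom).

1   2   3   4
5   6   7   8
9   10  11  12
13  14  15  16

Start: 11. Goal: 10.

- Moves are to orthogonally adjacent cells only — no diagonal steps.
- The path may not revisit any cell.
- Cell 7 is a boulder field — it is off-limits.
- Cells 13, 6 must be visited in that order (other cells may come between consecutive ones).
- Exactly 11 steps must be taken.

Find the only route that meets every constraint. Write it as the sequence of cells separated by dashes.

The waypoints must appear in the order 13, 6, with no cell reused.
Route from 11: right 1 to 12, down 1 to 16, left 3 to 13, up 3 to 1, right 1 to 2, down 2 to 10 — 11 moves in all.
Check: order respected (13 at step 5, 6 at step 10); 11 moves as required.

11 - 12 - 16 - 15 - 14 - 13 - 9 - 5 - 1 - 2 - 6 - 10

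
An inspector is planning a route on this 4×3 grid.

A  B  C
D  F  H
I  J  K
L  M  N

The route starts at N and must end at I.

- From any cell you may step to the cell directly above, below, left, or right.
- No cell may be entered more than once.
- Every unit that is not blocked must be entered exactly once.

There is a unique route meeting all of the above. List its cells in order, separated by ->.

Need to visit all 12 open cells exactly once, starting at N and ending at I.
Cell C has only two open neighbours (H and B), so the path must pass straight through it: one of those is the cell it's entered from and the other is where it exits.
Route from N: 3× up (reaching C), 2× left (reaching A), down to D, right to F, 2× down (reaching M), left to L, up to I — 11 moves in all.
Check: all 12 open cells covered.

N -> K -> H -> C -> B -> A -> D -> F -> J -> M -> L -> I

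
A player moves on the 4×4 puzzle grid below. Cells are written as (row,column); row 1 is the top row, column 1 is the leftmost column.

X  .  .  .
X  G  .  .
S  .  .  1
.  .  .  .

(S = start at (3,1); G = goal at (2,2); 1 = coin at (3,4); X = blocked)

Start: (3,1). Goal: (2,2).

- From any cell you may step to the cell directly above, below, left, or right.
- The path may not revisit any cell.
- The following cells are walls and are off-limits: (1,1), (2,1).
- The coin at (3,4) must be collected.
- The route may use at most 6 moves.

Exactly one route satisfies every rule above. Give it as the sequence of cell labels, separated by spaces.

Any route must reach (3,4) and still end at (2,2) within 6 moves, so the order of the required stops is forced.
Route from (3,1): 3× right (reaching (3,4)), up to (2,4), 2× left (reaching (2,2)) — 6 moves in all.
Check: all required cells visited; 6 ≤ 6 moves.

(3,1) (3,2) (3,3) (3,4) (2,4) (2,3) (2,2)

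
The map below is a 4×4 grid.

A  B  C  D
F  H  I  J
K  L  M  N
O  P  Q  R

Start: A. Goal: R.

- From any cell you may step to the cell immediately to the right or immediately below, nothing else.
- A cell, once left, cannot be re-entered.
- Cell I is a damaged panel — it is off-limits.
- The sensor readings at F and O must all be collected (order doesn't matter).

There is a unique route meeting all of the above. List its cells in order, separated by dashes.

A - F - K - O - P - Q - R

Moves only go right or down, so the column and row indices never decrease.
Route from A: 3× down (reaching O), 3× right (reaching R) — 6 moves in all.
Check: all required cells visited.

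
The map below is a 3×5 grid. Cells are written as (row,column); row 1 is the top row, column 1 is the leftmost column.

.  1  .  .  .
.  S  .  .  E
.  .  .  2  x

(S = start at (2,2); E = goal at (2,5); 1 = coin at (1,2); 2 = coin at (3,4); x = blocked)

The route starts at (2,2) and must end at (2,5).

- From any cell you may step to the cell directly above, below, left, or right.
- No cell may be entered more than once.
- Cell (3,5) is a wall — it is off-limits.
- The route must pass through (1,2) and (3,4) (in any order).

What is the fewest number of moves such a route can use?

Any route passes through (1,2) and (3,4) in some order between (2,2) and (2,5). Summing Manhattan distances along each leg and taking the cheapest ordering ((2,2) → (1,2) → (3,4) → (2,5)) gives a lower bound of 1 + 4 + 2 = 7 moves.
A route of 7 moves achieves this: (2,2) → (1,2) → (1,3) → (2,3) → (3,3) → (3,4) → (2,4) → (2,5).
Since 7 matches the lower bound, it is optimal.

7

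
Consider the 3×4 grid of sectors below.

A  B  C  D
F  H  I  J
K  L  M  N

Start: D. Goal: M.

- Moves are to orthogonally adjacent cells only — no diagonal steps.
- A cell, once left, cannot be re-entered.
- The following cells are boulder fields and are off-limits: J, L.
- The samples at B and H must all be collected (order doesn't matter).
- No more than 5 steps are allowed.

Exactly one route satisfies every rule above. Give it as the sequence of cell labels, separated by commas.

D, C, B, H, I, M

The budget equals the shortest possible length, so every move has to be on a shortest route through the required cells.
Route from D: left 2 to B, down 1 to H, right 1 to I, down 1 to M — 5 moves in all.
Check: all required cells visited; 5 ≤ 5 moves.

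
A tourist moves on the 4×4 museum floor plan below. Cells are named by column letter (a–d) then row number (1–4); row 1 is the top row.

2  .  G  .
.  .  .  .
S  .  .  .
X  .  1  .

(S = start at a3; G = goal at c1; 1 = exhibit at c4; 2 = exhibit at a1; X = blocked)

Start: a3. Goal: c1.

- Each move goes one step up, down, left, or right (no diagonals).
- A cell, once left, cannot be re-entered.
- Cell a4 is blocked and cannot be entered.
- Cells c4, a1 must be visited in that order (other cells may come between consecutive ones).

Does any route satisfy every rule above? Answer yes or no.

yes

One route that works: a3 → b3 → b4 → c4 → c3 → c2 → b2 → a2 → a1 → b1 → c1.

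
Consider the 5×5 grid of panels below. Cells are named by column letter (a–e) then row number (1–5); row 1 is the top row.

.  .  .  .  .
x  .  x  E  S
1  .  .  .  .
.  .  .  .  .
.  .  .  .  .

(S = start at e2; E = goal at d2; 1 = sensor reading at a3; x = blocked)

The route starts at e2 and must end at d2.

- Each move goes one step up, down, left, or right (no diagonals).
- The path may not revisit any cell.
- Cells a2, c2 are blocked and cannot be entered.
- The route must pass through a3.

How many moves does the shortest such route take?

Any route passes through a3 somewhere between e2 and d2. Summing Manhattan distances along the two legs (e2 → a3 → d2) gives a lower bound of 5 + 4 = 9 moves.
The shortest route satisfying every rule uses 11 moves: e2 → e3 → e4 → d4 → c4 → b4 → a4 → a3 → b3 → c3 → d3 → d2.
The no-revisit rule (legs can't share cells) pushes the minimum above the 9-move bound; an exhaustive check rules out every length from 9 to 10, leaving 11 as the minimum.

11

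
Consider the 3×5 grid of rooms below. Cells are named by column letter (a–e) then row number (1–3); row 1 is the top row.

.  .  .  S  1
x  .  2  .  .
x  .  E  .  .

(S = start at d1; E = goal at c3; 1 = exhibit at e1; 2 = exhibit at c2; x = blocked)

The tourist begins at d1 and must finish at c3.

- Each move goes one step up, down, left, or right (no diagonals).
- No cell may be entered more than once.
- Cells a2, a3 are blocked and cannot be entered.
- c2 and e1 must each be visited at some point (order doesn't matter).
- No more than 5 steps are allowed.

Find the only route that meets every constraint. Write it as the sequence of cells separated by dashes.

The budget equals the shortest possible length, so every move has to be on a shortest route through the required cells.
Route from d1: right 1 to e1, down 1 to e2, left 2 to c2, down 1 to c3 — 5 moves in all.
Check: all required cells visited; 5 ≤ 5 moves.

d1 - e1 - e2 - d2 - c2 - c3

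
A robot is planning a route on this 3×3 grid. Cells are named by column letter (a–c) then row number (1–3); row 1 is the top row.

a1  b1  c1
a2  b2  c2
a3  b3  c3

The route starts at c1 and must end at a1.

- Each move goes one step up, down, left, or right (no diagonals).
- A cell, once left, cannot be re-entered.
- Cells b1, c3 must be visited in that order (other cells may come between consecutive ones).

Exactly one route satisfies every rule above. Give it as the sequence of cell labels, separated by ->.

c1 -> b1 -> b2 -> c2 -> c3 -> b3 -> a3 -> a2 -> a1

The waypoints must appear in the order b1, c3, with no cell reused.
Route from c1: left to b1, down to b2, right to c2, down to c3, 2× left (reaching a3), 2× up (reaching a1) — 8 moves in all.
Check: order respected (b1 at step 1, c3 at step 4).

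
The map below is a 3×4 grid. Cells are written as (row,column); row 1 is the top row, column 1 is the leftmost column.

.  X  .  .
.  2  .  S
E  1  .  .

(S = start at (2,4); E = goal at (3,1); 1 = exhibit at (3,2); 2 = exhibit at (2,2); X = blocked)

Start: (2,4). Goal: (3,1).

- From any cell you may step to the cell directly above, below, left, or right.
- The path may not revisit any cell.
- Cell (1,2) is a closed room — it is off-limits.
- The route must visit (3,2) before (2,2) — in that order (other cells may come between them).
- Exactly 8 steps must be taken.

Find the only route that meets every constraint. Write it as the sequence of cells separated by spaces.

(2,4) (1,4) (1,3) (2,3) (3,3) (3,2) (2,2) (2,1) (3,1)

The waypoints must appear in the order (3,2), (2,2), with no cell reused.
Route from (2,4): up 1 to (1,4), left 1 to (1,3), down 2 to (3,3), left 1 to (3,2), up 1 to (2,2), left 1 to (2,1), down 1 to (3,1) — 8 moves in all.
Check: order respected (1 at step 5, 2 at step 6); 8 moves as required.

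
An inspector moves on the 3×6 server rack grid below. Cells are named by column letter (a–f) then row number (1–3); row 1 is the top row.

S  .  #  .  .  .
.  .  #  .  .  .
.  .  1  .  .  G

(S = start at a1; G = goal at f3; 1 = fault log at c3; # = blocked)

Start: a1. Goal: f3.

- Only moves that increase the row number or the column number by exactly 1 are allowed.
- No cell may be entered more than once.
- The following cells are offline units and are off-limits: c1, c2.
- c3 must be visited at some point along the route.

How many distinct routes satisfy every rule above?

3

A right/down-only route from a1 to f3 makes exactly 2 down-moves and 5 right-moves in some order.
With no other constraints that would be C(7,2) = 21 routes.
Split at c3 and multiply the segment counts (each segment already excludes blocked cells): a1→c3: 3; c3→f3: 1; product = 3.
That gives 3 routes.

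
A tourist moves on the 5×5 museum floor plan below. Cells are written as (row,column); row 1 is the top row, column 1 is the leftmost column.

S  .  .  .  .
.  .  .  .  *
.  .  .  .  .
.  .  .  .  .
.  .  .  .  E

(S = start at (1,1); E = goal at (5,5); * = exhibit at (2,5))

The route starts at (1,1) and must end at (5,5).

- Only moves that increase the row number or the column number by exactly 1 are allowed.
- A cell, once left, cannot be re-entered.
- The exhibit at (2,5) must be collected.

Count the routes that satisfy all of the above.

A right/down-only route from (1,1) to (5,5) makes exactly 4 down-moves and 4 right-moves in some order.
With no other constraints that would be C(8,4) = 70 routes.
Split at (2,5) and multiply the segment counts: (1,1)→(2,5): 5; (2,5)→(5,5): 1; product = 5.
That gives 5 routes.

5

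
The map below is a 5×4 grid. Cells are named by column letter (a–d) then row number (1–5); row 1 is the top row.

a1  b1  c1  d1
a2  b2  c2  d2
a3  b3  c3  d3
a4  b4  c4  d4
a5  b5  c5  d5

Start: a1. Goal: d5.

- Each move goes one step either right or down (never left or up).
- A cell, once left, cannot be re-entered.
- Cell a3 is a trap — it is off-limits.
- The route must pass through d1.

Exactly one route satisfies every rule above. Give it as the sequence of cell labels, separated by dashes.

Moves only go right or down, so the column and row indices never decrease.
Route from a1: 3× right (reaching d1), 4× down (reaching d5) — 7 moves in all.
Check: all required cells visited.

a1 - b1 - c1 - d1 - d2 - d3 - d4 - d5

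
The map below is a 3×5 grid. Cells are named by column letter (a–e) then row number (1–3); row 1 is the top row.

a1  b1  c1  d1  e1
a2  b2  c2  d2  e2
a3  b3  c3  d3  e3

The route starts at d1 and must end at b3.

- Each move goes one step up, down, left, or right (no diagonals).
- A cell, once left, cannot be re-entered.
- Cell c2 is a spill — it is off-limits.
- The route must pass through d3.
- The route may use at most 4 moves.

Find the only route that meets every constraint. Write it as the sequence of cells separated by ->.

d1 -> d2 -> d3 -> c3 -> b3

Any route must reach d3 and still end at b3 within 4 moves, so the order of the required stops is forced.
Route from d1: down 2 to d3, left 2 to b3 — 4 moves in all.
Check: all required cells visited; 4 ≤ 4 moves.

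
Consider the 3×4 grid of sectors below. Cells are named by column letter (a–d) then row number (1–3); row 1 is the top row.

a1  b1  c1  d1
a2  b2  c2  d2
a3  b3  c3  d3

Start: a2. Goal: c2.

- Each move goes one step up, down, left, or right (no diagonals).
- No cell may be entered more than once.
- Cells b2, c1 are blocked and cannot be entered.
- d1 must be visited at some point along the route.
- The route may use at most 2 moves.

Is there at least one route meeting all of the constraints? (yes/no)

no

d1 must be visited but has only one open neighbour (d2), and it is neither the start nor the goal — the route would have to enter and leave through d2, re-entering it.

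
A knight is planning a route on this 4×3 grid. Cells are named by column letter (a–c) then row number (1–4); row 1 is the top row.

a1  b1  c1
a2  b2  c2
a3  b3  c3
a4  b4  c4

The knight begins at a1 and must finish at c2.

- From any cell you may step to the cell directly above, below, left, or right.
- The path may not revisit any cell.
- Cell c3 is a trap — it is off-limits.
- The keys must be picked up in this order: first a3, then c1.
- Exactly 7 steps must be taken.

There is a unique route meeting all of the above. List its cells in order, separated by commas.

The waypoints must appear in the order a3, c1, with no cell reused.
Route from a1: 2× down (reaching a3), right to b3, 2× up (reaching b1), right to c1, down to c2 — 7 moves in all.
Check: order respected (a3 at step 2, c1 at step 6); 7 moves as required.

a1, a2, a3, b3, b2, b1, c1, c2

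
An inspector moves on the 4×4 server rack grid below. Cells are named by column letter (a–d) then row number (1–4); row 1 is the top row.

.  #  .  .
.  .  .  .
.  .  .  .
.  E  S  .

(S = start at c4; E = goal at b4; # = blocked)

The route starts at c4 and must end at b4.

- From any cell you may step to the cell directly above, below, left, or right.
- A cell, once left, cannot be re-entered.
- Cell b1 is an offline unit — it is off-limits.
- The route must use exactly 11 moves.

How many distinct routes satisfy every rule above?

Need simple routes of exactly 11 moves from c4 to b4 (Manhattan distance 1, so 5 moves are spent on a detour and 5 undoing it).
Enumerating: c4 c3 d3 d2 d1 c1 c2 b2 b3 a3 a4 b4 | c4 c3 d3 d2 d1 c1 c2 b2 a2 a3 a4 b4 | c4 c3 d3 d2 d1 c1 c2 b2 a2 a3 b3 b4 | c4 d4 d3 d2 d1 c1 c2 c3 b3 a3 a4 b4 | c4 d4 d3 d2 d1 c1 c2 b2 b3 a3 a4 b4 | c4 d4 d3 d2 d1 c1 c2 b2 a2 a3 a4 b4 | c4 d4 d3 d2 d1 c1 c2 b2 a2 a3 b3 b4 | c4 d4 d3 d2 c2 c3 b3 b2 a2 a3 a4 b4.
That gives 8 routes.

8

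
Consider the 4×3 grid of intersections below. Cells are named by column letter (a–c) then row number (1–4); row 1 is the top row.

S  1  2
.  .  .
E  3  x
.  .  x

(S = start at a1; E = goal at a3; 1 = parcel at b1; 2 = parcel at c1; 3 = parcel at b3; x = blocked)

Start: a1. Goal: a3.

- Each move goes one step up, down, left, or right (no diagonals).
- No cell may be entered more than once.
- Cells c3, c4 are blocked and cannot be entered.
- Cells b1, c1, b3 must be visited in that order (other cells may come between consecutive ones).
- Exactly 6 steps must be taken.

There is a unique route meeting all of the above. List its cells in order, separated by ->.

a1 -> b1 -> c1 -> c2 -> b2 -> b3 -> a3

The waypoints must appear in the order b1, c1, b3, with no cell reused.
Route from a1: 2× right (reaching c1), down to c2, left to b2, down to b3, left to a3 — 6 moves in all.
Check: order respected (1 at step 1, 2 at step 2, 3 at step 5); 6 moves as required.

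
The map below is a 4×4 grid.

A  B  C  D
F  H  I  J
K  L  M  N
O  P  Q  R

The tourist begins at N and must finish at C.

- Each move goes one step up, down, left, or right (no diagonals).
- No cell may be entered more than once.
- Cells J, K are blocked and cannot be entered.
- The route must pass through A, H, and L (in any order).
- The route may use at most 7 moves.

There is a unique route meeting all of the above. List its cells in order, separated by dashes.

The budget equals the shortest possible length, so every move has to be on a shortest route through the required cells.
Route from N: 2× left (reaching L), up to H, left to F, up to A, 2× right (reaching C) — 7 moves in all.
Check: all required cells visited; 7 ≤ 7 moves.

N - M - L - H - F - A - B - C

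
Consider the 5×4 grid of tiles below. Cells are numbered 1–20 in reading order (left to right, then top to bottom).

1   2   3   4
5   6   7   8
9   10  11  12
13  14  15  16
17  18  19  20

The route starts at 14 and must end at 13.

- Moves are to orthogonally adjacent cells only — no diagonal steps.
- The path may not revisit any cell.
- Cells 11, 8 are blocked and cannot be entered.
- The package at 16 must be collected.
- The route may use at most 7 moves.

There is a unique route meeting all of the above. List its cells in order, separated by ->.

14 -> 15 -> 16 -> 20 -> 19 -> 18 -> 17 -> 13

Any route must reach 16 and still end at 13 within 7 moves, so the order of the required stops is forced.
Route from 14: 2× right (reaching 16), down to 20, 3× left (reaching 17), up to 13 — 7 moves in all.
Check: all required cells visited; 7 ≤ 7 moves.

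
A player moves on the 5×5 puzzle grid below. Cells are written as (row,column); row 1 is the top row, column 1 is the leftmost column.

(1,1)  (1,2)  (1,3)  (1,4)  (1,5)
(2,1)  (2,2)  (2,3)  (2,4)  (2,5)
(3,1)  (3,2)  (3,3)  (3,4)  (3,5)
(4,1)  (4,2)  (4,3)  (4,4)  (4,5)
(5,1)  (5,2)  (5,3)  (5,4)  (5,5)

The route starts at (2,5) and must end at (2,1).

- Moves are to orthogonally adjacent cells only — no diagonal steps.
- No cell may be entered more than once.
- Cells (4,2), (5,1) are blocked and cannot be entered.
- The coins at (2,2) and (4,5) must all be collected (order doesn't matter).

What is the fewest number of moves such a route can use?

Any route passes through (2,2) and (4,5) in some order between (2,5) and (2,1). Summing Manhattan distances along each leg and taking the cheapest ordering ((2,5) → (4,5) → (2,2) → (2,1)) gives a lower bound of 2 + 5 + 1 = 8 moves.
A route of 8 moves achieves this: (2,5) → (3,5) → (4,5) → (4,4) → (3,4) → (2,4) → (2,3) → (2,2) → (2,1).
Since 8 matches the lower bound, it is optimal.

8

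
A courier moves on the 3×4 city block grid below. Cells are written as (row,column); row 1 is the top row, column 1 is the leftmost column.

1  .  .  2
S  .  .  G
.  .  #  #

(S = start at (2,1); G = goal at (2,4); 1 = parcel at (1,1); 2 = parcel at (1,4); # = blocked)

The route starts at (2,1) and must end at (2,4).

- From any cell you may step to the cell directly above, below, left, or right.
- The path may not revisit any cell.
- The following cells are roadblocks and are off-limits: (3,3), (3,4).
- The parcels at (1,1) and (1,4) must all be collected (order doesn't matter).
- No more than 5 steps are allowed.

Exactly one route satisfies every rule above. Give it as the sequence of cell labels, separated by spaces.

The 5-move cap with required stops at (1,1), (1,4) leaves no slack for detours.
Route from (2,1): up 1 to (1,1), right 3 to (1,4), down 1 to (2,4) — 5 moves in all.
Check: all required cells visited; 5 ≤ 5 moves.

(2,1) (1,1) (1,2) (1,3) (1,4) (2,4)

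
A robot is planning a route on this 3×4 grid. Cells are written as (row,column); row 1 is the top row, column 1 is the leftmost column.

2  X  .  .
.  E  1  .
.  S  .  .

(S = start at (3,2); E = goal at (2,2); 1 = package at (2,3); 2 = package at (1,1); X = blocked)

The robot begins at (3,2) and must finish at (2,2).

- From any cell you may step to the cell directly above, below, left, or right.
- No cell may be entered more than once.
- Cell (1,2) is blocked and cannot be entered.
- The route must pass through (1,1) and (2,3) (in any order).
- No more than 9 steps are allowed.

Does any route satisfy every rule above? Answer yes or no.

no

(1,1) must be visited but has only one open neighbour ((2,1)), and it is neither the start nor the goal — the route would have to enter and leave through (2,1), re-entering it.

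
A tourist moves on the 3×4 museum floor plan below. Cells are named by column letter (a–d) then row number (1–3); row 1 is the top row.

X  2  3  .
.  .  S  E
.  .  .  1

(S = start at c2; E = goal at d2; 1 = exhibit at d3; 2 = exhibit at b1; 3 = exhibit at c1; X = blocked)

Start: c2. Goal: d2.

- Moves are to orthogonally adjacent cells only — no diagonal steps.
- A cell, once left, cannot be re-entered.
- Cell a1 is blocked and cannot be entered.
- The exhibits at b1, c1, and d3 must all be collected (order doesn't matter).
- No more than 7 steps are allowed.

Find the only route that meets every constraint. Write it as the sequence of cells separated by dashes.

c2 - c1 - b1 - b2 - b3 - c3 - d3 - d2

The 7-move cap with required stops at b1, c1, d3 leaves no slack for detours.
Route from c2: up to c1, left to b1, 2× down (reaching b3), 2× right (reaching d3), up to d2 — 7 moves in all.
Check: all required cells visited; 7 ≤ 7 moves.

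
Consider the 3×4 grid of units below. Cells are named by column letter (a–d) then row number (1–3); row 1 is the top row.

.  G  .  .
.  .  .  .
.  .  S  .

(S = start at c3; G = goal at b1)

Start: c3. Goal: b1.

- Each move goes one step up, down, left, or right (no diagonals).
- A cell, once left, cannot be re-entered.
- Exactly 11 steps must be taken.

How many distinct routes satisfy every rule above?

1

Need simple routes of exactly 11 moves from c3 to b1 (Manhattan distance 3, so 4 moves are spent on a detour and 4 undoing it).
Enumerating: c3 d3 d2 d1 c1 c2 b2 b3 a3 a2 a1 b1.
That gives 1 route.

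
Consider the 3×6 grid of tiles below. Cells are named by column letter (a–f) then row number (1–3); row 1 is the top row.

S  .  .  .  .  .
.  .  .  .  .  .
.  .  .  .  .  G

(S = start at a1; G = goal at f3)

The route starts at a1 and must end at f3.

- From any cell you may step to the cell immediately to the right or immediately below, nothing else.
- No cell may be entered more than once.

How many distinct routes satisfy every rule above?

A right/down-only route from a1 to f3 makes exactly 2 down-moves and 5 right-moves in some order.
With no other constraints that would be C(7,2) = 21 routes.
That gives 21 routes.

21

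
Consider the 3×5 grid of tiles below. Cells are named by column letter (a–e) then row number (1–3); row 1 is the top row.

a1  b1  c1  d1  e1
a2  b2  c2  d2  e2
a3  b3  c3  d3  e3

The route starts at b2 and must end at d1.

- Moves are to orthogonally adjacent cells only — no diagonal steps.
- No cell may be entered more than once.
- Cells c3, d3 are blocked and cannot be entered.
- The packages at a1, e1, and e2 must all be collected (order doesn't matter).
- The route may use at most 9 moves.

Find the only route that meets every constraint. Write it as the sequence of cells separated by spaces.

b2 a2 a1 b1 c1 c2 d2 e2 e1 d1

The 9-move cap with required stops at a1, e1, e2 leaves no slack for detours.
Route from b2: left 1 to a2, up 1 to a1, right 2 to c1, down 1 to c2, right 2 to e2, up 1 to e1, left 1 to d1 — 9 moves in all.
Check: all required cells visited; 9 ≤ 9 moves.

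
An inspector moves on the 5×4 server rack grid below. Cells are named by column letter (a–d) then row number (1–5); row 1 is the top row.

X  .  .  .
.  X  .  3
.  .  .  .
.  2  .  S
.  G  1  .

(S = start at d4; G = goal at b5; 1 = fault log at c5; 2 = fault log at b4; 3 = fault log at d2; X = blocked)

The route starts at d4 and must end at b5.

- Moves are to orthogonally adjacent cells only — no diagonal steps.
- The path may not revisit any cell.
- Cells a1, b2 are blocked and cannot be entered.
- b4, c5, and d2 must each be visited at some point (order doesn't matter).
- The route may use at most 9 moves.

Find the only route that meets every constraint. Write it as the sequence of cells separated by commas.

d4, d3, d2, c2, c3, b3, b4, c4, c5, b5

Any route must reach b4, c5, and d2 and still end at b5 within 9 moves, so the order of the required stops is forced.
Route from d4: 2× up (reaching d2), left to c2, down to c3, left to b3, down to b4, right to c4, down to c5, left to b5 — 9 moves in all.
Check: all required cells visited; 9 ≤ 9 moves.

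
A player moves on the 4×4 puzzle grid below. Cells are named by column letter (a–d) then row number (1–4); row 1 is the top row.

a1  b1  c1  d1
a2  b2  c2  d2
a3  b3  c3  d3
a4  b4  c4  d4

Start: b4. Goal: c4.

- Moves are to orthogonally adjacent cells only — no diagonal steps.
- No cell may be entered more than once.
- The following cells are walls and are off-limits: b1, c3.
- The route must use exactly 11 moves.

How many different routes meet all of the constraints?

3

Need simple routes of exactly 11 moves from b4 to c4 (Manhattan distance 1, so 5 moves are spent on a detour and 5 undoing it).
Enumerating: b4 b3 a3 a2 b2 c2 c1 d1 d2 d3 d4 c4 | b4 a4 a3 a2 b2 c2 c1 d1 d2 d3 d4 c4 | b4 a4 a3 b3 b2 c2 c1 d1 d2 d3 d4 c4.
That gives 3 routes.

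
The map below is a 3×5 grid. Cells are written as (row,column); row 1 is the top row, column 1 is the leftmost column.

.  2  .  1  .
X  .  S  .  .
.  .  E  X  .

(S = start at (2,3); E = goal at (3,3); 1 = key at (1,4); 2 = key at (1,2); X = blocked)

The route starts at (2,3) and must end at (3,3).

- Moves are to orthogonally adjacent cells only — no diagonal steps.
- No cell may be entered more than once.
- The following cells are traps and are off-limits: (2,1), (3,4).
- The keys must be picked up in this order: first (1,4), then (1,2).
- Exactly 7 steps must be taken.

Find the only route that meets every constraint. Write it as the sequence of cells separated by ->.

(2,3) -> (2,4) -> (1,4) -> (1,3) -> (1,2) -> (2,2) -> (3,2) -> (3,3)

The waypoints must appear in the order (1,4), (1,2), with no cell reused.
Route from (2,3): right to (2,4), up to (1,4), 2× left (reaching (1,2)), 2× down (reaching (3,2)), right to (3,3) — 7 moves in all.
Check: order respected (1 at step 2, 2 at step 4); 7 moves as required.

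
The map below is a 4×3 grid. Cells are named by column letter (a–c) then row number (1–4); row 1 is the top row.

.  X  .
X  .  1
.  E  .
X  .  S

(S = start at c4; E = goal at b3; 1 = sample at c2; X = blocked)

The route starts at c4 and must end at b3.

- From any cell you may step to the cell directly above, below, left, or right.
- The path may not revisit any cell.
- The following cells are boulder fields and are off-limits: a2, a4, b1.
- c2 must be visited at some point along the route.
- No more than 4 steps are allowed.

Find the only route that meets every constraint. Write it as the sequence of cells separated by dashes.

Any route must reach c2 and still end at b3 within 4 moves, so the order of the required stops is forced.
Route from c4: up 2 to c2, left 1 to b2, down 1 to b3 — 4 moves in all.
Check: all required cells visited; 4 ≤ 4 moves.

c4 - c3 - c2 - b2 - b3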